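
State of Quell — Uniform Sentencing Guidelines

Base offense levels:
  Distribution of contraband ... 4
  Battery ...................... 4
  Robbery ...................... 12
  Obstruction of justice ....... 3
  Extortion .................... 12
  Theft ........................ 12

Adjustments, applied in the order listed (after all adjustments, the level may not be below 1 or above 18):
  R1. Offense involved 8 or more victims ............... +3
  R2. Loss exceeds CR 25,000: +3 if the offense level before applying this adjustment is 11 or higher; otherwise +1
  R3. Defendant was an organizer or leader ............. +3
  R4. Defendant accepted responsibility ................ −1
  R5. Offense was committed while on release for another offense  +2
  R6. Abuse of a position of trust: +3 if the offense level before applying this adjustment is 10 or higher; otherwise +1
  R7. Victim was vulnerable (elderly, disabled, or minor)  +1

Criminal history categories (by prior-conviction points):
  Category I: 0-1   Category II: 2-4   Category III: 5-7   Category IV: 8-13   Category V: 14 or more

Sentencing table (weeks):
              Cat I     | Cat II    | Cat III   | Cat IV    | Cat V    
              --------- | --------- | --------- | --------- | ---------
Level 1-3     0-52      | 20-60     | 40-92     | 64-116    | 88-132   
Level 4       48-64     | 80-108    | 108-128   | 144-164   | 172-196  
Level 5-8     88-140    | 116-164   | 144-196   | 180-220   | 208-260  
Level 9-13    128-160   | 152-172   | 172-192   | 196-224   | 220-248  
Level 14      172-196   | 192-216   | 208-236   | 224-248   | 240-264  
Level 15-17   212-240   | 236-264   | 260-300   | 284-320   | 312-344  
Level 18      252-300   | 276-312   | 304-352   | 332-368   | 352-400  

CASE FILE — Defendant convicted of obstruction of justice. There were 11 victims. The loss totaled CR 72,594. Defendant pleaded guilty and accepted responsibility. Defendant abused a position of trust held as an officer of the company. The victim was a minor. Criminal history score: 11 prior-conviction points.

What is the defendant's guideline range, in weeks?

180-220 weeks

Base offense level for obstruction of justice: 3.
R1 applies: 3 + 3 = 6.
R2 applies (level before this adjustment is 6 < 11, so +1): 6 + 1 = 7.
R4 applies: 7 − 1 = 6.
R6 applies (level before this adjustment is 6 < 10, so +1): 6 + 1 = 7.
R7 applies: 7 + 1 = 8.
Final offense level: 8.
Criminal history: 11 prior points → Category IV (8-13).
Level 8 falls in the 5-8 band.
Grid: Level 5-8 × Category IV = 180-220 weeks.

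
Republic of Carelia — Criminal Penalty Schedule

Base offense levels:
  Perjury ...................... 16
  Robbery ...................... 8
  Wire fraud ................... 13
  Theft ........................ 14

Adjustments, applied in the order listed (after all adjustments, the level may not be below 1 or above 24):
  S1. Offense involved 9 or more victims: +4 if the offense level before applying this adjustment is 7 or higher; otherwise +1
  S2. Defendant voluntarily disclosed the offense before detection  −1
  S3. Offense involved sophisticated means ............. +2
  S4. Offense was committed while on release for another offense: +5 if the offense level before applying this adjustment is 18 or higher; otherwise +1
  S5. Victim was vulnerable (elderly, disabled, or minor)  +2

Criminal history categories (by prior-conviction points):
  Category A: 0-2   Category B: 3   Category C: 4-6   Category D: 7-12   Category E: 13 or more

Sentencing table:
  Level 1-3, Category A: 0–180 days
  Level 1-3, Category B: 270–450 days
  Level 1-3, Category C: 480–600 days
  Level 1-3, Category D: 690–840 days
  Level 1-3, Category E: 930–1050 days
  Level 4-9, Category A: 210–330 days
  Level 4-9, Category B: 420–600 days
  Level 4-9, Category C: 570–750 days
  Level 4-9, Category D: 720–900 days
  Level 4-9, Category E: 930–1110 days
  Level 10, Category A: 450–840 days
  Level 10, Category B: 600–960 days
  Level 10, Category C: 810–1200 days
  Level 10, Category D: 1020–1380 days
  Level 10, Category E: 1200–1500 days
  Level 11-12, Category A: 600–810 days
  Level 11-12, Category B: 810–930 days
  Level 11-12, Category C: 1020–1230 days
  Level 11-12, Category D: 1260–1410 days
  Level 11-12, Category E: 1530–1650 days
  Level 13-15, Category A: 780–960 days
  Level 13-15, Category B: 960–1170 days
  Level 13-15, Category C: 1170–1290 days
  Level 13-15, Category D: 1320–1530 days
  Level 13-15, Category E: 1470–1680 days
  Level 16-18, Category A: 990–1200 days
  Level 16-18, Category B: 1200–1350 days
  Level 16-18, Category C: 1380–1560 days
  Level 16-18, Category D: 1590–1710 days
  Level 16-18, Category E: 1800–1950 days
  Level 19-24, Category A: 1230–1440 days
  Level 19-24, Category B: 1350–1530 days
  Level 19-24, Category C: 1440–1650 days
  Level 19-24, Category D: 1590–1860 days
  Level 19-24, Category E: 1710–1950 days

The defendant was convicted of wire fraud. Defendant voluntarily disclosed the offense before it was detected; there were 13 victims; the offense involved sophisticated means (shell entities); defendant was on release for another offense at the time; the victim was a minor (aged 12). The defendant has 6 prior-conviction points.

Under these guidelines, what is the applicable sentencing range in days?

1440-1650 days

Base offense level for wire fraud: 13.
S1 applies (level before this adjustment is 13 ≥ 7, so +4): 13 + 4 = 17.
S2 applies: 17 − 1 = 16.
S3 applies: 16 + 2 = 18.
S4 applies (level before this adjustment is 18 ≥ 18, so +5): 18 + 5 = 23.
S5 applies: 23 + 2 = 25.
Level 25 exceeds the maximum of 24; capped at 24.
Final offense level: 24.
Criminal history: 6 prior points → Category C (4-6).
Level 24 falls in the 19-24 band.
Grid: Level 19-24 × Category C = 1440-1650 days.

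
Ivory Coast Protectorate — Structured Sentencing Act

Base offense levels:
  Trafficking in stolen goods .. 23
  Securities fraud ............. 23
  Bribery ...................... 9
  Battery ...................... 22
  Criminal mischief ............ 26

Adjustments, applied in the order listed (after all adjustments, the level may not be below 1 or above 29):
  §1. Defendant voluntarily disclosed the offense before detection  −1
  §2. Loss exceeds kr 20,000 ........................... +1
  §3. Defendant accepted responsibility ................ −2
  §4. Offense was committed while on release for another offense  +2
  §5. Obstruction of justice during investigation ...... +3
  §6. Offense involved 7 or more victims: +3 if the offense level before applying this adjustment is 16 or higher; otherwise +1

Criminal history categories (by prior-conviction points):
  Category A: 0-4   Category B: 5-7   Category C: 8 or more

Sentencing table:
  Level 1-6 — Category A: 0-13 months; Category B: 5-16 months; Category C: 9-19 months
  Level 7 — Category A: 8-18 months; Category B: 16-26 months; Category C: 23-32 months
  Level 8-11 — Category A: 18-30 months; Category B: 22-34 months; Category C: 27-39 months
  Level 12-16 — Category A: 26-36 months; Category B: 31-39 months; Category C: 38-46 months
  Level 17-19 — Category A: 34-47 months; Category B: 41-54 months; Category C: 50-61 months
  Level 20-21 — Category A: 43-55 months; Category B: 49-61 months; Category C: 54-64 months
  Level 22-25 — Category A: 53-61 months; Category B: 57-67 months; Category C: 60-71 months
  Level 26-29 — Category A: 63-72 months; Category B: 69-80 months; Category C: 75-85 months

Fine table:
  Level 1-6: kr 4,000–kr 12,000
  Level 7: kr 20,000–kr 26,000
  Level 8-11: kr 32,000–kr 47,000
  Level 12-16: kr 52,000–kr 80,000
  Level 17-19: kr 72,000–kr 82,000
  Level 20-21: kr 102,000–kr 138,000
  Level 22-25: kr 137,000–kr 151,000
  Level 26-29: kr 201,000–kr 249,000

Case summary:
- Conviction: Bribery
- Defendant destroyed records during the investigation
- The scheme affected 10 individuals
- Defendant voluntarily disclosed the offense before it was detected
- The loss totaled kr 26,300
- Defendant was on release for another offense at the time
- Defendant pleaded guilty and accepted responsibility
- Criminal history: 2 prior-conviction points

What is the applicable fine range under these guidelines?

kr 52,000–kr 80,000

Base offense level for bribery: 9.
§1 applies: 9 − 1 = 8.
§2 applies: 8 + 1 = 9.
§3 applies: 9 − 2 = 7.
§4 applies: 7 + 2 = 9.
§5 applies: 9 + 3 = 12.
§6 applies (level before this adjustment is 12 < 16, so +1): 12 + 1 = 13.
Final offense level: 13.
Level 13 falls in the 12-16 band.
Fine table: Level 12-16 → kr 52,000–kr 80,000.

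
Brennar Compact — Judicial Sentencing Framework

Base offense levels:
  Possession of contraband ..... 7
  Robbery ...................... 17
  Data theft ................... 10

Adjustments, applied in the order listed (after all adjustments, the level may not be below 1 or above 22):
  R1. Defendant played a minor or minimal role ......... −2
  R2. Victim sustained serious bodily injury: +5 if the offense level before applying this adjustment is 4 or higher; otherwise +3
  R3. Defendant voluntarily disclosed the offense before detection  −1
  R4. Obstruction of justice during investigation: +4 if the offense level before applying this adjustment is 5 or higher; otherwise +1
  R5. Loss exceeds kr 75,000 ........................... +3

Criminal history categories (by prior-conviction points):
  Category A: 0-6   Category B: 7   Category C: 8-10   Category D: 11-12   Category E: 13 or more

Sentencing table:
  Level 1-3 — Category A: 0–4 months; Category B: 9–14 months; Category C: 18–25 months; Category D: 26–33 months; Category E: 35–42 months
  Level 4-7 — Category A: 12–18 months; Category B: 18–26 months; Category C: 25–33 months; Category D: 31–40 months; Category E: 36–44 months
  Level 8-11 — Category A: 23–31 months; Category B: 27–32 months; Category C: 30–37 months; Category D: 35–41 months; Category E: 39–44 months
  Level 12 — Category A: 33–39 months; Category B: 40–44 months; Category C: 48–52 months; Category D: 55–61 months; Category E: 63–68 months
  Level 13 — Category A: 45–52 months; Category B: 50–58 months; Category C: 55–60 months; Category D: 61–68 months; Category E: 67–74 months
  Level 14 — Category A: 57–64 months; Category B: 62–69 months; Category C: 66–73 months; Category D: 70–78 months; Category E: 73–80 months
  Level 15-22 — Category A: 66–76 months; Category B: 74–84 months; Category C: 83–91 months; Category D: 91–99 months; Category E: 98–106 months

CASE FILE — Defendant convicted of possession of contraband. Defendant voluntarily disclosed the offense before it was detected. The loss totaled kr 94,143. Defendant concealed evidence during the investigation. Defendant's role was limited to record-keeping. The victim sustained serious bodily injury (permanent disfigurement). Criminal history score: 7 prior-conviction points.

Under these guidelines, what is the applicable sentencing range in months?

Base offense level for possession of contraband: 7.
R1 applies: 7 − 2 = 5.
R2 applies (level before this adjustment is 5 ≥ 4, so +5): 5 + 5 = 10.
R3 applies: 10 − 1 = 9.
R4 applies (level before this adjustment is 9 ≥ 5, so +4): 9 + 4 = 13.
R5 applies: 13 + 3 = 16.
Final offense level: 16.
Criminal history: 7 prior points → Category B (7).
Level 16 falls in the 15-22 band.
Grid: Level 15-22 × Category B = 74-84 months.

74-84 months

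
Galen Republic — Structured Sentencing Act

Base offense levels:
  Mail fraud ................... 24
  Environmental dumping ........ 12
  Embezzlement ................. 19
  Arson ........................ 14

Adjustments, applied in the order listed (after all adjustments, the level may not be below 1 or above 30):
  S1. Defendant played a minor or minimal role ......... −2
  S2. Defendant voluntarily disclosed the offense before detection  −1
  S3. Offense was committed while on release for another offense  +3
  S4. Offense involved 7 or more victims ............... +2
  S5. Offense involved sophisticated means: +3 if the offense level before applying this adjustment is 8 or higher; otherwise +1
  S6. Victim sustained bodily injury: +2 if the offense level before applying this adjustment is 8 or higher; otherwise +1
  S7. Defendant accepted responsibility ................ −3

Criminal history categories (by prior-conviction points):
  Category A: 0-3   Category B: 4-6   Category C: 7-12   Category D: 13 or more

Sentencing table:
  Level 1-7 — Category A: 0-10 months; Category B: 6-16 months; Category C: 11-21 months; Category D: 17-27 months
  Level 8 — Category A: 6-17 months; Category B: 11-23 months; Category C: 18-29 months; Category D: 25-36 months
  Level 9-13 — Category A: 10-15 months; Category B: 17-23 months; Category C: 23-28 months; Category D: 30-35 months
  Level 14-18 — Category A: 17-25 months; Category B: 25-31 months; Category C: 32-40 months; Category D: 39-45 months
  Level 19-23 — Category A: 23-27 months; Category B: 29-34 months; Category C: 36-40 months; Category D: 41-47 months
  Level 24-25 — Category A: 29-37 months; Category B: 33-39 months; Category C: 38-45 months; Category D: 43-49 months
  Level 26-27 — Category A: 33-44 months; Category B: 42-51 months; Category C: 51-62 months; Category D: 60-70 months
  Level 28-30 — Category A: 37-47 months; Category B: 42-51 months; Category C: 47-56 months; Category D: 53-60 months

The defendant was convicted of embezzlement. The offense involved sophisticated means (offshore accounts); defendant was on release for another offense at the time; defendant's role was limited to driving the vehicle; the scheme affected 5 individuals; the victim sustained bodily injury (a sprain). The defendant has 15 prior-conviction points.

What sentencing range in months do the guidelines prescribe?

Base offense level for embezzlement: 19.
S1 applies: 19 − 2 = 17.
S3 applies: 17 + 3 = 20.
S4 does not apply.
S5 applies (level before this adjustment is 20 ≥ 8, so +3): 20 + 3 = 23.
S6 applies (level before this adjustment is 23 ≥ 8, so +2): 23 + 2 = 25.
Final offense level: 25.
Criminal history: 15 prior points → Category D (13+).
Level 25 falls in the 24-25 band.
Grid: Level 24-25 × Category D = 43-49 months.

43-49 months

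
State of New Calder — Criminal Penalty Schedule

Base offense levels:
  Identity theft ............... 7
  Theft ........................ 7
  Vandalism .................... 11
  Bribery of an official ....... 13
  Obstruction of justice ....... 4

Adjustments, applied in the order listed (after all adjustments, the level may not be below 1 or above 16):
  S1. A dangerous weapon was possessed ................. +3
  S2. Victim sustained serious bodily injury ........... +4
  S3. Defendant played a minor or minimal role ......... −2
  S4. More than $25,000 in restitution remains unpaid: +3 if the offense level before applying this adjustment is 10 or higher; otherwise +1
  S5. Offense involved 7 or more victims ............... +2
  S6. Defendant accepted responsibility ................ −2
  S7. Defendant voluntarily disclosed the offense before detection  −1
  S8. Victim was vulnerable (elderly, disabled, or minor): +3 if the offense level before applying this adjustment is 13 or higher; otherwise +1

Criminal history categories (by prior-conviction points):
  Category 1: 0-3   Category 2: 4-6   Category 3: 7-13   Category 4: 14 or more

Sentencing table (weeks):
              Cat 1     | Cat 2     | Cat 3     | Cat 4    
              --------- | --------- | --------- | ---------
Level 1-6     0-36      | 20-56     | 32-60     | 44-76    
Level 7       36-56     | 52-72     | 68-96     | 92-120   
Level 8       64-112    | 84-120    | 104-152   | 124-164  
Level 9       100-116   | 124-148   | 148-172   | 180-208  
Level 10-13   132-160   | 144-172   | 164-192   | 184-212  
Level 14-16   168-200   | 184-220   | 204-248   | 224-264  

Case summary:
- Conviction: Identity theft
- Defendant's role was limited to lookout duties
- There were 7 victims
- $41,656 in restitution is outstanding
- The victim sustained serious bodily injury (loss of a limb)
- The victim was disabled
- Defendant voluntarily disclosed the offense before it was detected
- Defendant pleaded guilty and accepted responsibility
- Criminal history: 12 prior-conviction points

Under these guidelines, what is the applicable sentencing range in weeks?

164-192 weeks

Base offense level for identity theft: 7.
S1 does not apply.
S2 applies: 7 + 4 = 11.
S3 applies: 11 − 2 = 9.
S4 applies (level before this adjustment is 9 < 10, so +1): 9 + 1 = 10.
S5 applies: 10 + 2 = 12.
S6 applies: 12 − 2 = 10.
S7 applies: 10 − 1 = 9.
S8 applies (level before this adjustment is 9 < 13, so +1): 9 + 1 = 10.
Final offense level: 10.
Criminal history: 12 prior points → Category 3 (7-13).
Level 10 falls in the 10-13 band.
Grid: Level 10-13 × Category 3 = 164-192 weeks.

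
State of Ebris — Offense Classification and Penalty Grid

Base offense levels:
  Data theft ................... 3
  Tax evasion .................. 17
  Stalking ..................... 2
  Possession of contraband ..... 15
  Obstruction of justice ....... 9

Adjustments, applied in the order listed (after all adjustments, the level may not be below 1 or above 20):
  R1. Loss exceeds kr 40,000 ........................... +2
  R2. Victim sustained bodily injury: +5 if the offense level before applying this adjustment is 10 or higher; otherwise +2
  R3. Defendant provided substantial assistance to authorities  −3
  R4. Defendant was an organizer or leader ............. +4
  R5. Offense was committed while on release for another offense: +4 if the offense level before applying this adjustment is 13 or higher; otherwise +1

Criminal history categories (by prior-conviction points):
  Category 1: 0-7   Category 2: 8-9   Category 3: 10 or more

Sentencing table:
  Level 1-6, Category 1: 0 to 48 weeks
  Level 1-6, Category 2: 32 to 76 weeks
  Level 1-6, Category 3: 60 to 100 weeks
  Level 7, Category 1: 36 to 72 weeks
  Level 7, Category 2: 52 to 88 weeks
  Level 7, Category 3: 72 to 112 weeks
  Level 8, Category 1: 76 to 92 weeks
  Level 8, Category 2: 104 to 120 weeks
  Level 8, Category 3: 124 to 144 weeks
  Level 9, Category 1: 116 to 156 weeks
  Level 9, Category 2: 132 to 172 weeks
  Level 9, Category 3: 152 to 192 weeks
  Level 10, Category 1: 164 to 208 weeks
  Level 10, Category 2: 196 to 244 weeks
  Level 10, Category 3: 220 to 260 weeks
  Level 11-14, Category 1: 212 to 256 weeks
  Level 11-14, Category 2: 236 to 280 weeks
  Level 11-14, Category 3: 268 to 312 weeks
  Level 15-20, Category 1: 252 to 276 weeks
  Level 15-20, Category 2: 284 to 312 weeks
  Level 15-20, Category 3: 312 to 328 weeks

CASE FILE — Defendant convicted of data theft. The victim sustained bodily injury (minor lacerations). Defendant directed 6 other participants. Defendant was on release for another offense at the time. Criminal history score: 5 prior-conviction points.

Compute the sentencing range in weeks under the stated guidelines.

Base offense level for data theft: 3.
R1 does not apply.
R2 applies (level before this adjustment is 3 < 10, so +2): 3 + 2 = 5.
R3 does not apply.
R4 applies: 5 + 4 = 9.
R5 applies (level before this adjustment is 9 < 13, so +1): 9 + 1 = 10.
Final offense level: 10.
Criminal history: 5 prior points → Category 1 (0-7).
Level 10 falls in the 10 band.
Grid: Level 10 × Category 1 = 164-208 weeks.

164-208 weeks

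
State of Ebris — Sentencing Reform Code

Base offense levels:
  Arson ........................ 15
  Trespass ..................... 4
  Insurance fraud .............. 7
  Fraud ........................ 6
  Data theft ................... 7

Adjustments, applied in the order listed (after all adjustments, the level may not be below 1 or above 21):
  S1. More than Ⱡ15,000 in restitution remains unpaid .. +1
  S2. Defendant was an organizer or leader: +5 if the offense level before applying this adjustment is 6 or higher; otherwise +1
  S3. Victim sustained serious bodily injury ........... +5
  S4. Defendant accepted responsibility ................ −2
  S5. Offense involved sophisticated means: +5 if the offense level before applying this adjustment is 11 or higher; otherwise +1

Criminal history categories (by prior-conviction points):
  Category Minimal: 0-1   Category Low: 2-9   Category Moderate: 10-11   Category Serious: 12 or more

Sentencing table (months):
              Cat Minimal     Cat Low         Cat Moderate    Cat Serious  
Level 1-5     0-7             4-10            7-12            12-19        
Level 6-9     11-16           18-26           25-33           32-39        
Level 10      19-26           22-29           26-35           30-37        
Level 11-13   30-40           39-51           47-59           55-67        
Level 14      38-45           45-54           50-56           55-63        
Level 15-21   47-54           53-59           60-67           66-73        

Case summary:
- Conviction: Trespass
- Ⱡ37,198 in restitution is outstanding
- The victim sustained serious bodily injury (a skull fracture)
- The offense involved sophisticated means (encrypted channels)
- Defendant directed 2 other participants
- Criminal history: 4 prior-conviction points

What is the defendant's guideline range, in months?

53-59 months

Base offense level for trespass: 4.
S1 applies: 4 + 1 = 5.
S2 applies (level before this adjustment is 5 < 6, so +1): 5 + 1 = 6.
S3 applies: 6 + 5 = 11.
S5 applies (level before this adjustment is 11 ≥ 11, so +5): 11 + 5 = 16.
Final offense level: 16.
Criminal history: 4 prior points → Category Low (2-9).
Level 16 falls in the 15-21 band.
Grid: Level 15-21 × Category Low = 53-59 months.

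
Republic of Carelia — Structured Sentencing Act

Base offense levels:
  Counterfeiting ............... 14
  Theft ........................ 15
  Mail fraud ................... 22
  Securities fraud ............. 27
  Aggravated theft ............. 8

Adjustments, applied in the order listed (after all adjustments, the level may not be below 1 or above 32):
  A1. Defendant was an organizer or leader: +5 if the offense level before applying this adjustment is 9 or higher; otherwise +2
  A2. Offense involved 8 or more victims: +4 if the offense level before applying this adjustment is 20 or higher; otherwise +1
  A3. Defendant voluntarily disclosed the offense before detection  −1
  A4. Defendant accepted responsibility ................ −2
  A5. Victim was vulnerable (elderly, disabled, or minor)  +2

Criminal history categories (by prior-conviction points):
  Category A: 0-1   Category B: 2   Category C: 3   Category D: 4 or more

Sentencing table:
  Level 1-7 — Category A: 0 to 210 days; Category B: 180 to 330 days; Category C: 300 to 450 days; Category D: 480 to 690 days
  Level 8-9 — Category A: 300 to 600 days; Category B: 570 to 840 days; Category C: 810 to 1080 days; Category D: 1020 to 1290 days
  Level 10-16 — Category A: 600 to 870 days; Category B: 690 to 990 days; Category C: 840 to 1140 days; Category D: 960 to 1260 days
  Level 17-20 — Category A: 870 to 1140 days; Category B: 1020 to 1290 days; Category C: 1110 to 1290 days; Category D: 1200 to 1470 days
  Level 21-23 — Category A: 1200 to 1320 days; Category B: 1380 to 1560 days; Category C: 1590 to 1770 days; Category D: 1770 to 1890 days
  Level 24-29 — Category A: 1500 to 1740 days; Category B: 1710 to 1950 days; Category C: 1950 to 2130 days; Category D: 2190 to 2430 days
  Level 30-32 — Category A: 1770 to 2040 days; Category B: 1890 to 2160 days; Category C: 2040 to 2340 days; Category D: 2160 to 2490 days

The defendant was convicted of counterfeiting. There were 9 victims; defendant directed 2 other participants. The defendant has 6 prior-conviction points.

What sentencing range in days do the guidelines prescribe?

1200-1470 days

Base offense level for counterfeiting: 14.
A1 applies (level before this adjustment is 14 ≥ 9, so +5): 14 + 5 = 19.
A2 applies (level before this adjustment is 19 < 20, so +1): 19 + 1 = 20.
A5 does not apply.
Final offense level: 20.
Criminal history: 6 prior points → Category D (4+).
Level 20 falls in the 17-20 band.
Grid: Level 17-20 × Category D = 1200-1470 days.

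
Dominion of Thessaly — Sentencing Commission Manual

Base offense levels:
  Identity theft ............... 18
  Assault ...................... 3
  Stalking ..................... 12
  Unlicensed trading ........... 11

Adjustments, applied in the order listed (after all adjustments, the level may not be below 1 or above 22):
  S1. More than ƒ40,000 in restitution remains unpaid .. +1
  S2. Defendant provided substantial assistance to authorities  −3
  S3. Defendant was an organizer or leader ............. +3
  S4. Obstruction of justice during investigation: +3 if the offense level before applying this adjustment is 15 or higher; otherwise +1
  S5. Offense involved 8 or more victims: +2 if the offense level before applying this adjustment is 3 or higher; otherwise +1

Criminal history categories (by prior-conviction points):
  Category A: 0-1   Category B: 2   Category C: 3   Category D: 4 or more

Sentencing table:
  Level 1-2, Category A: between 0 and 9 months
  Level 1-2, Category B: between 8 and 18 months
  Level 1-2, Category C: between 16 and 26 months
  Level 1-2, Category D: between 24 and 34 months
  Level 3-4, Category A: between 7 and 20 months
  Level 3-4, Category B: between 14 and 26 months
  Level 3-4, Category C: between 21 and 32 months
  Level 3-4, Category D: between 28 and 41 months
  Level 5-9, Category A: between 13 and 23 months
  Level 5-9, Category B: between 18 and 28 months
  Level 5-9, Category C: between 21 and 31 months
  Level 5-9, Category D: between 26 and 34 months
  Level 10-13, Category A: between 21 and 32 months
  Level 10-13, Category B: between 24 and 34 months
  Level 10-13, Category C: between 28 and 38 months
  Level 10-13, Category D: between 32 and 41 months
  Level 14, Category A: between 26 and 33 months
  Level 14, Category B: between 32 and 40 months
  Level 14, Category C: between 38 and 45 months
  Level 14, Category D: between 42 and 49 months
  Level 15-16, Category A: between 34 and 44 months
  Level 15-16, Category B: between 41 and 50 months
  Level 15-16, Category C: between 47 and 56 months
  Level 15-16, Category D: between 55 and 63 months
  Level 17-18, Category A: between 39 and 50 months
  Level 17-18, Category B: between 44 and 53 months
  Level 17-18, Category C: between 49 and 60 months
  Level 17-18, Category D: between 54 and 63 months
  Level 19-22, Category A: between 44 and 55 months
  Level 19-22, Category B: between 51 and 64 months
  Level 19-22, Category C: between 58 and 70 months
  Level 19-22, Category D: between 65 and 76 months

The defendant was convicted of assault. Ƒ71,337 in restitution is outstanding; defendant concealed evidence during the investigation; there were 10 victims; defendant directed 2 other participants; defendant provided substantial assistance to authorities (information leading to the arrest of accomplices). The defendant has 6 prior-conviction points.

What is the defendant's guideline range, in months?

Base offense level for assault: 3.
S1 applies: 3 + 1 = 4.
S2 applies: 4 − 3 = 1.
S3 applies: 1 + 3 = 4.
S4 applies (level before this adjustment is 4 < 15, so +1): 4 + 1 = 5.
S5 applies (level before this adjustment is 5 ≥ 3, so +2): 5 + 2 = 7.
Final offense level: 7.
Criminal history: 6 prior points → Category D (4+).
Level 7 falls in the 5-9 band.
Grid: Level 5-9 × Category D = 26-34 months.

26-34 months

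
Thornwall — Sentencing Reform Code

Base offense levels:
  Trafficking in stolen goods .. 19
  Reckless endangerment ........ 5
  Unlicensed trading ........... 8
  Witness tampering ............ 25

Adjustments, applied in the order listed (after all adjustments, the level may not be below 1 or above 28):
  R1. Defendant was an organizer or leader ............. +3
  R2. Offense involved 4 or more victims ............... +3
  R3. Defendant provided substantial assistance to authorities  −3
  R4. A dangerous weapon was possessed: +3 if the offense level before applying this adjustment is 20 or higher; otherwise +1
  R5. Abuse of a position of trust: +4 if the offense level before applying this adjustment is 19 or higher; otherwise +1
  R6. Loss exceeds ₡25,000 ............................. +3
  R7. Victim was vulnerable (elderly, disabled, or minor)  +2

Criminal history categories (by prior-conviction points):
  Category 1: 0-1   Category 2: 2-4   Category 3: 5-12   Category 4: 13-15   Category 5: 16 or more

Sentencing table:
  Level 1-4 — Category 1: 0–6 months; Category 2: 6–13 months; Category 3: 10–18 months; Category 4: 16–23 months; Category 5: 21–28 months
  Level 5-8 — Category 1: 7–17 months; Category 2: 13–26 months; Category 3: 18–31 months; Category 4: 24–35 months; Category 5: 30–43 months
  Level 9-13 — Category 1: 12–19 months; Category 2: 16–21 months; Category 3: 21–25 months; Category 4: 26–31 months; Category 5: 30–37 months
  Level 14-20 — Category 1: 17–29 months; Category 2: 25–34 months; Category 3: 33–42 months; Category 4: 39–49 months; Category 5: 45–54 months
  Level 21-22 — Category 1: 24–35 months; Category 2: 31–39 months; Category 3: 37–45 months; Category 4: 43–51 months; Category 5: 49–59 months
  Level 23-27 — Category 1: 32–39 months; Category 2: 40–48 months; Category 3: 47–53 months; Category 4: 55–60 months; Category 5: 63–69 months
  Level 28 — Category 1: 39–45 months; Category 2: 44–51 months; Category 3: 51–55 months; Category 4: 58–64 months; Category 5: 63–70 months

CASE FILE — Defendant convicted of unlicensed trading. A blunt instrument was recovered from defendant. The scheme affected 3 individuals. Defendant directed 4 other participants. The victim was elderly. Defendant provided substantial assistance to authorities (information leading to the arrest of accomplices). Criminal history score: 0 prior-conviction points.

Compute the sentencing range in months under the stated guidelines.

Base offense level for unlicensed trading: 8.
R1 applies: 8 + 3 = 11.
R2 does not apply.
R3 applies: 11 − 3 = 8.
R4 applies (level before this adjustment is 8 < 20, so +1): 8 + 1 = 9.
R7 applies: 9 + 2 = 11.
Final offense level: 11.
Criminal history: 0 prior points → Category 1 (0-1).
Level 11 falls in the 9-13 band.
Grid: Level 9-13 × Category 1 = 12-19 months.

12-19 months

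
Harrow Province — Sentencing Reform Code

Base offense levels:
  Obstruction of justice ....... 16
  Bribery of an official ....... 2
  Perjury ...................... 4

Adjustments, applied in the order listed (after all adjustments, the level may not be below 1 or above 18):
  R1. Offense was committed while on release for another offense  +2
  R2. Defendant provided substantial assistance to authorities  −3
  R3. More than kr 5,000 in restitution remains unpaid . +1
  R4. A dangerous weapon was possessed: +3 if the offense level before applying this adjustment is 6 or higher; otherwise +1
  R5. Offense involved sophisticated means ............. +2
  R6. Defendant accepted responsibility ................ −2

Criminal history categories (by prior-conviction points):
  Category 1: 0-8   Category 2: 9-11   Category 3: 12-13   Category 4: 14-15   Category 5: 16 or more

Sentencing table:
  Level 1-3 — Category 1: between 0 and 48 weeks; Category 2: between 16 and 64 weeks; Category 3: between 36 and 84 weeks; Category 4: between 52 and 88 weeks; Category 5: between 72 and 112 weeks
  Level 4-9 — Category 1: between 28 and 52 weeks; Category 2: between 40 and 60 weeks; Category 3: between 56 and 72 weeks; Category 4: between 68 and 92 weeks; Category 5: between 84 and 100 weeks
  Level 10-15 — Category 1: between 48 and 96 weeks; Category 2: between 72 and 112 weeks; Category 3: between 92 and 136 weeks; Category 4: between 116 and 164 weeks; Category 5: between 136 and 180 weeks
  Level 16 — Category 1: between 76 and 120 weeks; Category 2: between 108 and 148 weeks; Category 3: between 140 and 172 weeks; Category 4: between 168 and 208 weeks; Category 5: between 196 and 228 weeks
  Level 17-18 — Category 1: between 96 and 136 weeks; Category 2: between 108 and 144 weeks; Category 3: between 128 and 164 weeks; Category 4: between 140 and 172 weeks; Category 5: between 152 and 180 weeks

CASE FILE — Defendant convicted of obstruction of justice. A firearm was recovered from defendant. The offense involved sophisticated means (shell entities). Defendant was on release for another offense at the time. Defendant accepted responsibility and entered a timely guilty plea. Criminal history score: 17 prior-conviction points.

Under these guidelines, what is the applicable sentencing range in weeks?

152-180 weeks

Base offense level for obstruction of justice: 16.
R1 applies: 16 + 2 = 18.
R2 does not apply.
R3 does not apply.
R4 applies (level before this adjustment is 18 ≥ 6, so +3): 18 + 3 = 21.
R5 applies: 21 + 2 = 23.
R6 applies: 23 − 2 = 21.
Level 21 exceeds the maximum of 18; capped at 18.
Final offense level: 18.
Criminal history: 17 prior points → Category 5 (16+).
Level 18 falls in the 17-18 band.
Grid: Level 17-18 × Category 5 = 152-180 weeks.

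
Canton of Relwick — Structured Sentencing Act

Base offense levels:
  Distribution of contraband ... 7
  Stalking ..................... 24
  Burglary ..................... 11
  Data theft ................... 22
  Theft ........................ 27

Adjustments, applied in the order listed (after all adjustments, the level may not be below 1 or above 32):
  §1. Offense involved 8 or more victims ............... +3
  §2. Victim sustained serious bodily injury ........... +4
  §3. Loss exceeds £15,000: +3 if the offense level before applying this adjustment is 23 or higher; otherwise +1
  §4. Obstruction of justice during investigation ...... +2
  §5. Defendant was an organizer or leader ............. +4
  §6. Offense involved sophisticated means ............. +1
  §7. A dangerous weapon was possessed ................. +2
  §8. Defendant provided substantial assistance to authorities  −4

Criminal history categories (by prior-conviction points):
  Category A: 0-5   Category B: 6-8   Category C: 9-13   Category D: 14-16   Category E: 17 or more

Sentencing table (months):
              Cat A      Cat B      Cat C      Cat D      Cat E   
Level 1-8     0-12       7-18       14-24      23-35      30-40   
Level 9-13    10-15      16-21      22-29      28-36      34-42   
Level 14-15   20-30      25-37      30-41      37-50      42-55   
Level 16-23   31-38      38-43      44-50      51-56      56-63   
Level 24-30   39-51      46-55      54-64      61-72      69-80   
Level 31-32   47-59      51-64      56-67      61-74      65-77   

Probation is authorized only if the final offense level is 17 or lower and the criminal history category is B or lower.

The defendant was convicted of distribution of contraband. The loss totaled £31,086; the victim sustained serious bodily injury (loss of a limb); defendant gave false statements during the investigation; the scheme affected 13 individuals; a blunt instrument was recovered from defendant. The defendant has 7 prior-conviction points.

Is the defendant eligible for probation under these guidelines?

No

Base offense level for distribution of contraband: 7.
§1 applies: 7 + 3 = 10.
§2 applies: 10 + 4 = 14.
§3 applies (level before this adjustment is 14 < 23, so +1): 14 + 1 = 15.
§4 applies: 15 + 2 = 17.
§5 does not apply.
§7 applies: 17 + 2 = 19.
§8 does not apply.
Final offense level: 19.
Criminal history: 7 prior points → Category B (6-8).
Level 19 falls in the 16-23 band.
Grid: Level 16-23 × Category B = 38-43 months.
Probation check: level 19 > 17 and category B ≤ B → not eligible.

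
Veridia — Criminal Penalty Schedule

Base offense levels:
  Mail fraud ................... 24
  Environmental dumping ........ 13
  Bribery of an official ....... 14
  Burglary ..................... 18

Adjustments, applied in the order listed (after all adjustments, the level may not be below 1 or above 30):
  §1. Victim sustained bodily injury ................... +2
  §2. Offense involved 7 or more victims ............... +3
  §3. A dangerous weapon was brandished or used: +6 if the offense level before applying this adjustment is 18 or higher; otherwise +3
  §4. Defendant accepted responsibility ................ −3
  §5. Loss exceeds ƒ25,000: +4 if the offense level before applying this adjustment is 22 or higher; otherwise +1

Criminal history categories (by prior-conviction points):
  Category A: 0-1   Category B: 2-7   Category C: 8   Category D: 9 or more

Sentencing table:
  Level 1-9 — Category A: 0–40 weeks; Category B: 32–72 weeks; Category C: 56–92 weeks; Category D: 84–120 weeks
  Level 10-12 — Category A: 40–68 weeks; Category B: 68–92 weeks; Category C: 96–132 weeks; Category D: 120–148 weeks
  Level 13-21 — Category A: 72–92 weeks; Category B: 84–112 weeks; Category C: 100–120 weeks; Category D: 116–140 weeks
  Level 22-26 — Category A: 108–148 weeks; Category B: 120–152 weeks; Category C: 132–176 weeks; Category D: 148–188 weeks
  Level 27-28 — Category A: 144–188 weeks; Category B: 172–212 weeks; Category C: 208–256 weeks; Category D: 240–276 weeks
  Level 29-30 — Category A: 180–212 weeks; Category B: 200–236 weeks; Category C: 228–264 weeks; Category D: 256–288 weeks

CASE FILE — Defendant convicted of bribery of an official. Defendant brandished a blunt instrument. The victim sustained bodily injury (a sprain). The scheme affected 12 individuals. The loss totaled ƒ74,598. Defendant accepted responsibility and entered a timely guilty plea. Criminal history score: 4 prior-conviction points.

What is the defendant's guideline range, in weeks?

120-152 weeks

Base offense level for bribery of an official: 14.
§1 applies: 14 + 2 = 16.
§2 applies: 16 + 3 = 19.
§3 applies (level before this adjustment is 19 ≥ 18, so +6): 19 + 6 = 25.
§4 applies: 25 − 3 = 22.
§5 applies (level before this adjustment is 22 ≥ 22, so +4): 22 + 4 = 26.
Final offense level: 26.
Criminal history: 4 prior points → Category B (2-7).
Level 26 falls in the 22-26 band.
Grid: Level 22-26 × Category B = 120-152 weeks.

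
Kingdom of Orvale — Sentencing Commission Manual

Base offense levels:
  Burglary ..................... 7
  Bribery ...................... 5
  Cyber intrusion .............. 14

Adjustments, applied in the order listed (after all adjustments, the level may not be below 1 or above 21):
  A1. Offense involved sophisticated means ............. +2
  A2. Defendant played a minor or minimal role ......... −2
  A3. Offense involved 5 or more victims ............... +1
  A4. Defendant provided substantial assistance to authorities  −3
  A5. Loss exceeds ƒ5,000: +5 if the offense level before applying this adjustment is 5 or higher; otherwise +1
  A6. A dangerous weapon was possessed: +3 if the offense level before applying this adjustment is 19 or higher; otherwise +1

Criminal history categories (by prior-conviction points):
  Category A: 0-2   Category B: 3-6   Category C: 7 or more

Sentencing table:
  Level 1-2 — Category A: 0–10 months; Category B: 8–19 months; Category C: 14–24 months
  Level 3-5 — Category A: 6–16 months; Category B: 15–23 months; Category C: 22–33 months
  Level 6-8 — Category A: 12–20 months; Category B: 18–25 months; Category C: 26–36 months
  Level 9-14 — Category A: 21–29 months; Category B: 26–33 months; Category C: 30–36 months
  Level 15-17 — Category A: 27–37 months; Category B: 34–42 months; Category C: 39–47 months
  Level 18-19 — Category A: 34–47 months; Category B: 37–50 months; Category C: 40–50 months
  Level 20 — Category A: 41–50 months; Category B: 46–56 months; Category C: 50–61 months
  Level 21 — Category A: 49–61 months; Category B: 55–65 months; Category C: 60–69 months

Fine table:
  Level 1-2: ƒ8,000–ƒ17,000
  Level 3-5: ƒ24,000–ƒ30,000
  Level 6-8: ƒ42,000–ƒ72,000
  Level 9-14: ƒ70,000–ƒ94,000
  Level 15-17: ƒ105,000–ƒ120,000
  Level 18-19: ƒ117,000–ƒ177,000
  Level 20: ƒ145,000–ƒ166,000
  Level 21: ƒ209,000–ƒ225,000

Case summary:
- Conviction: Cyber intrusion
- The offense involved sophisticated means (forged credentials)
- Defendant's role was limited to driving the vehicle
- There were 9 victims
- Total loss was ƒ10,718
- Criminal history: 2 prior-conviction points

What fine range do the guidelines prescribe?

ƒ145,000–ƒ166,000

Base offense level for cyber intrusion: 14.
A1 applies: 14 + 2 = 16.
A2 applies: 16 − 2 = 14.
A3 applies: 14 + 1 = 15.
A5 applies (level before this adjustment is 15 ≥ 5, so +5): 15 + 5 = 20.
A6 does not apply.
Final offense level: 20.
Level 20 falls in the 20 band.
Fine table: Level 20 → ƒ145,000–ƒ166,000.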